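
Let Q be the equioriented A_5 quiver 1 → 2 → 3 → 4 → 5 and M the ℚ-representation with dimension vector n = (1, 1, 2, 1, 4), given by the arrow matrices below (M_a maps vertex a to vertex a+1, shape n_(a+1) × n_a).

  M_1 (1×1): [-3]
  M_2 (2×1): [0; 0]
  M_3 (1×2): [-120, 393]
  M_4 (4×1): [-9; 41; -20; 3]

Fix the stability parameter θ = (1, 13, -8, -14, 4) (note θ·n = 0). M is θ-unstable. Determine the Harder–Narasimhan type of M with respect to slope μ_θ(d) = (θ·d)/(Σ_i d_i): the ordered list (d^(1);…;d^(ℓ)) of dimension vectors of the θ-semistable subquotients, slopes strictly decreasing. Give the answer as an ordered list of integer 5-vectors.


Via rank(M_{q-1}∘⋯∘M_p): M ≅ I[1,2], I[3,3], I[3,5], I[5,5]^3.
μ_θ-semistable layers: μ^(1)=13; μ^(2)=4; μ^(3)=1; μ^(4)=-8; μ^(5)=-11

((0, 1, 0, 0, 0); (0, 0, 0, 0, 4); (1, 0, 0, 0, 0); (0, 0, 1, 0, 0); (0, 0, 1, 1, 0))


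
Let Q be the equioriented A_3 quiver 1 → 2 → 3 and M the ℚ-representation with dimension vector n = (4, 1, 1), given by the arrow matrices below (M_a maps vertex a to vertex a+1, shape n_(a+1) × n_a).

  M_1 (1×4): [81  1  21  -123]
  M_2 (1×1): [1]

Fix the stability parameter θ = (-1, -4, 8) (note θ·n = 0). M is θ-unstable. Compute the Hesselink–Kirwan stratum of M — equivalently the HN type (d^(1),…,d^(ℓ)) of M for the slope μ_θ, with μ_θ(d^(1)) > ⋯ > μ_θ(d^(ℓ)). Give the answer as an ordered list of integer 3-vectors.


Barcode: M ≅ I[1,1]^3, I[1,3]. HN layers by μ_θ (3 steps, strictly decreasing):
  μ^(1)=8; μ^(2)=-1; μ^(3)=-5/2

((0, 0, 1); (3, 0, 0); (1, 1, 0))


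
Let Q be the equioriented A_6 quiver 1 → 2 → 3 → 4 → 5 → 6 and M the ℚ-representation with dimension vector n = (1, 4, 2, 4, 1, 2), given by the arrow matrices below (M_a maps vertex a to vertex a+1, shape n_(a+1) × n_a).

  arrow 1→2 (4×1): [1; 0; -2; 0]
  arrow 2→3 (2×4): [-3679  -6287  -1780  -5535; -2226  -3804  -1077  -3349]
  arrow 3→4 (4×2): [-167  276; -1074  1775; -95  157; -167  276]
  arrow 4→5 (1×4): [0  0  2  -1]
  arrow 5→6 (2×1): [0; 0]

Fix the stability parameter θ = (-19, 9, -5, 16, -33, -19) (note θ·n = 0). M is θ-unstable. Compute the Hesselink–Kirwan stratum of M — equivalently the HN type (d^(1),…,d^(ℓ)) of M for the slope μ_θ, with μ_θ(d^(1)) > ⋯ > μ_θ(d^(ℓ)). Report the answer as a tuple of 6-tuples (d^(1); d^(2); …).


Interval decomposition of M: I[1,5], I[2,2]^2, I[2,4], I[4,4]^2, I[6,6]^2.
HN type (ℓ=5): μ^(1)=16; μ^(2)=9; μ^(3)=2; μ^(4)=-13/4; μ^(5)=-19

((0, 0, 0, 3, 0, 0); (0, 2, 0, 0, 0, 0); (0, 1, 1, 0, 0, 0); (0, 1, 1, 1, 1, 0); (1, 0, 0, 0, 0, 2))


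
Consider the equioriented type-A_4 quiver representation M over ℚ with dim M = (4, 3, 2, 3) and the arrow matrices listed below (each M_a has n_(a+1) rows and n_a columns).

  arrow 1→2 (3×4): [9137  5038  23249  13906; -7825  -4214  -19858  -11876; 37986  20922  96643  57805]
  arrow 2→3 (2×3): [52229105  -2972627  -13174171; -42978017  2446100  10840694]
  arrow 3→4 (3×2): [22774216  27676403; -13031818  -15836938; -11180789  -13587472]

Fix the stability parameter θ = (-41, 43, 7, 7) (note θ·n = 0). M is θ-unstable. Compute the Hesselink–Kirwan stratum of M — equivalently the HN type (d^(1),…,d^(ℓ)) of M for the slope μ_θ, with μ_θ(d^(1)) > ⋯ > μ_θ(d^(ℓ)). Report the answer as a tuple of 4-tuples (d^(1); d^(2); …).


Barcode: M ≅ I[1,1], I[1,2], I[1,4]^2, I[4,4]. HN layers by μ_θ (4 steps, strictly decreasing):
  μ^(1)=43; μ^(2)=19; μ^(3)=7; μ^(4)=-41

((0, 1, 0, 0); (0, 2, 2, 2); (0, 0, 0, 1); (4, 0, 0, 0))


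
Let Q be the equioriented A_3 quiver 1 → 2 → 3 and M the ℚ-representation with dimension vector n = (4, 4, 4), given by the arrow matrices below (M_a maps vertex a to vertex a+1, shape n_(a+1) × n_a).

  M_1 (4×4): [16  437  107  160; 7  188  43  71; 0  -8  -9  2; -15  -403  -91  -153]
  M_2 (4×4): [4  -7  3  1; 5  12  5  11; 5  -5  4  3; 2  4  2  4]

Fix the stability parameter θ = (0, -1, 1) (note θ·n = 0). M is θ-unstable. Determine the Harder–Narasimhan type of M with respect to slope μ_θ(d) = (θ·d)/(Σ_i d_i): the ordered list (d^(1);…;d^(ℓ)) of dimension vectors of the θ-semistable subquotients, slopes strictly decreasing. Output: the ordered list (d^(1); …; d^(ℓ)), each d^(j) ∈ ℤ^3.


Interval decomposition of M: I[1,2], I[1,3]^3, I[3,3].
HN type (ℓ=2): μ^(1)=1; μ^(2)=-1/2

((0, 0, 4); (4, 4, 0))


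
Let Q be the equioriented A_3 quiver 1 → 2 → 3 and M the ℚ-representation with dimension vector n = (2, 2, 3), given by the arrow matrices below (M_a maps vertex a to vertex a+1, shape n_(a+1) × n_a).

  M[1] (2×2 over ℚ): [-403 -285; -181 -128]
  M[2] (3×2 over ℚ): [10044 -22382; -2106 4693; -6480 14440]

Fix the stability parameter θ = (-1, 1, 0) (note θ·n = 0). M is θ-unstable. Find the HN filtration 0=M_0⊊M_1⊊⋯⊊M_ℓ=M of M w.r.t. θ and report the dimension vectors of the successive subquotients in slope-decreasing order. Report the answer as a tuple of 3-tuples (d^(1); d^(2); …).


Barcode: M ≅ I[1,2], I[1,3], I[3,3]^2. HN layers by μ_θ (4 steps, strictly decreasing):
  μ^(1)=1; μ^(2)=1/2; μ^(3)=0; μ^(4)=-1

((0, 1, 0); (0, 1, 1); (0, 0, 2); (2, 0, 0))


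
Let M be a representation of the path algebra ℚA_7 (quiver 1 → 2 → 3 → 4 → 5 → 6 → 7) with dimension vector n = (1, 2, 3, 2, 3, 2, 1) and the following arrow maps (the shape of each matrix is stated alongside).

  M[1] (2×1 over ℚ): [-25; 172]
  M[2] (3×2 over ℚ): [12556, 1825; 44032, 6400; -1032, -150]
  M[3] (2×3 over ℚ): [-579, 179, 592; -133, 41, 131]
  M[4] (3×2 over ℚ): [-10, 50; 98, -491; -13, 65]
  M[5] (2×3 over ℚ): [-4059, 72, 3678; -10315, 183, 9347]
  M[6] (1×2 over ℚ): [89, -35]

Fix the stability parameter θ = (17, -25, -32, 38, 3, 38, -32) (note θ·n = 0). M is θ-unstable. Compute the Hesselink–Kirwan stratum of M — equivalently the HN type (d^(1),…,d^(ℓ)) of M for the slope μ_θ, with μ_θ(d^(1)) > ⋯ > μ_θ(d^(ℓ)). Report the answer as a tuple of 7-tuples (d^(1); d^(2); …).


Barcode: M ≅ I[1,2], I[2,7], I[3,3], I[3,5], I[5,6]. HN layers by μ_θ (7 steps, strictly decreasing):
  μ^(1)=38; μ^(2)=41/2; μ^(3)=47/4; μ^(4)=3; μ^(5)=-4; μ^(6)=-57/2; μ^(7)=-32

((0, 0, 0, 0, 0, 1, 0); (0, 0, 0, 1, 1, 0, 0); (0, 0, 0, 1, 1, 1, 1); (0, 0, 0, 0, 1, 0, 0); (1, 1, 0, 0, 0, 0, 0); (0, 1, 1, 0, 0, 0, 0); (0, 0, 2, 0, 0, 0, 0))


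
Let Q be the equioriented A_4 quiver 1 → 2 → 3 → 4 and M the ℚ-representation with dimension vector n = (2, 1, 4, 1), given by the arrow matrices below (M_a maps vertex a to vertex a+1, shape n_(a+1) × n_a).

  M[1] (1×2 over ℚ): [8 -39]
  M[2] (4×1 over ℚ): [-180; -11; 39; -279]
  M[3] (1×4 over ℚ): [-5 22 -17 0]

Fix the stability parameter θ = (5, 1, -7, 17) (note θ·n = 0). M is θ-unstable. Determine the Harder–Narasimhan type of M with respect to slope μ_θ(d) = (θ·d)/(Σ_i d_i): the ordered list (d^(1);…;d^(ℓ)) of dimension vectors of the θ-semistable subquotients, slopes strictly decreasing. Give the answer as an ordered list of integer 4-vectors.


Interval decomposition of M: I[1,1], I[1,4], I[3,3]^3.
HN type (ℓ=4): μ^(1)=17; μ^(2)=5; μ^(3)=-1/3; μ^(4)=-7

((0, 0, 0, 1); (1, 0, 0, 0); (1, 1, 1, 0); (0, 0, 3, 0))


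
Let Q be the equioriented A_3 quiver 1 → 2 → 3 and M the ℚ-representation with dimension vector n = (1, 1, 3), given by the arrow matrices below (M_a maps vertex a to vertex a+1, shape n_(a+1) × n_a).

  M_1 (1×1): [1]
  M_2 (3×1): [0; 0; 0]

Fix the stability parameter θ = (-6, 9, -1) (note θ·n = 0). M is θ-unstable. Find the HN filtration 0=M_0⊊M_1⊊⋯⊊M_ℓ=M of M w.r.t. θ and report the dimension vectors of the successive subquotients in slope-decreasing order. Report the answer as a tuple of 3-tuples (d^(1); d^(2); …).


Interval decomposition of M: I[1,2], I[3,3]^3.
HN type (ℓ=3): μ^(1)=9; μ^(2)=-1; μ^(3)=-6

((0, 1, 0); (0, 0, 3); (1, 0, 0))


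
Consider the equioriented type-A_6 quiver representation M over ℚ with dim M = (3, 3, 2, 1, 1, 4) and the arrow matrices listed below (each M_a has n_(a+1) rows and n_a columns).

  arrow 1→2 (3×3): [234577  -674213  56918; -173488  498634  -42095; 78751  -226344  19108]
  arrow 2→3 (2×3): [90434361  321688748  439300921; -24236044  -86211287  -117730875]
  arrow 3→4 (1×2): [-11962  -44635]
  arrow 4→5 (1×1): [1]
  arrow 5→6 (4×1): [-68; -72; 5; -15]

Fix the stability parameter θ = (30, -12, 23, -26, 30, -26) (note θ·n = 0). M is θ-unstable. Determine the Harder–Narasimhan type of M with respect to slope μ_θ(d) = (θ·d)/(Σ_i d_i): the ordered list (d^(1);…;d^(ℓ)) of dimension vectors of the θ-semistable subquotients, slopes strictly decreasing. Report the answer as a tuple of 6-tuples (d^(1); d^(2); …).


Via rank(M_{q-1}∘⋯∘M_p): M ≅ I[1,2], I[1,3], I[1,6], I[6,6]^3.
μ_θ-semistable layers: μ^(1)=23; μ^(2)=9; μ^(3)=19/6; μ^(4)=-26

((0, 0, 1, 0, 0, 0); (2, 2, 0, 0, 0, 0); (1, 1, 1, 1, 1, 1); (0, 0, 0, 0, 0, 3))


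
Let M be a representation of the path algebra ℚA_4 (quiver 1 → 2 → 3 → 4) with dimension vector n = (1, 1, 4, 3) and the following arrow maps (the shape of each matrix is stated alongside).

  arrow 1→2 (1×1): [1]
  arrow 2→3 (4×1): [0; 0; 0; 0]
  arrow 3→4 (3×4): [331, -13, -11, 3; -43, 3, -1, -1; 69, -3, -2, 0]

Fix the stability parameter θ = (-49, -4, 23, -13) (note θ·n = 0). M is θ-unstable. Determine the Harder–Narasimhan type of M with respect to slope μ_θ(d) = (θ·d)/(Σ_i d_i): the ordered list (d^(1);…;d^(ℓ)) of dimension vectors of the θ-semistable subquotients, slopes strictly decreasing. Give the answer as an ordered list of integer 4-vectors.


Interval decomposition of M: I[1,2], I[3,3], I[3,4]^3.
HN type (ℓ=4): μ^(1)=23; μ^(2)=5; μ^(3)=-4; μ^(4)=-49

((0, 0, 1, 0); (0, 0, 3, 3); (0, 1, 0, 0); (1, 0, 0, 0))


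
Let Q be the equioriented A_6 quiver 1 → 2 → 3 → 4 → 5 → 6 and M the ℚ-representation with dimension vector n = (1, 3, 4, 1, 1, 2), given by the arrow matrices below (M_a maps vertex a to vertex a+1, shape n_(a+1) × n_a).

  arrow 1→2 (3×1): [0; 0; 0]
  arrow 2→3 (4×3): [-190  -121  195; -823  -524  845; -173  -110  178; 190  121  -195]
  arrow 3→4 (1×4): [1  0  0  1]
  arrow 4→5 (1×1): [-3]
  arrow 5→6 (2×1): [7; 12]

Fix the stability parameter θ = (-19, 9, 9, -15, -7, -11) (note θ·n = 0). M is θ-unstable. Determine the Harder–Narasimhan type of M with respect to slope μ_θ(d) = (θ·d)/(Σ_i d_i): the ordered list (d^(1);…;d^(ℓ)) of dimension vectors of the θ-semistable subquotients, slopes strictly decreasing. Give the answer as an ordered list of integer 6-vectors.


Via rank(M_{q-1}∘⋯∘M_p): M ≅ I[1,1], I[2,3]^3, I[3,6], I[6,6].
μ_θ-semistable layers: μ^(1)=9; μ^(2)=-6; μ^(3)=-11; μ^(4)=-19

((0, 3, 3, 0, 0, 0); (0, 0, 1, 1, 1, 1); (0, 0, 0, 0, 0, 1); (1, 0, 0, 0, 0, 0))


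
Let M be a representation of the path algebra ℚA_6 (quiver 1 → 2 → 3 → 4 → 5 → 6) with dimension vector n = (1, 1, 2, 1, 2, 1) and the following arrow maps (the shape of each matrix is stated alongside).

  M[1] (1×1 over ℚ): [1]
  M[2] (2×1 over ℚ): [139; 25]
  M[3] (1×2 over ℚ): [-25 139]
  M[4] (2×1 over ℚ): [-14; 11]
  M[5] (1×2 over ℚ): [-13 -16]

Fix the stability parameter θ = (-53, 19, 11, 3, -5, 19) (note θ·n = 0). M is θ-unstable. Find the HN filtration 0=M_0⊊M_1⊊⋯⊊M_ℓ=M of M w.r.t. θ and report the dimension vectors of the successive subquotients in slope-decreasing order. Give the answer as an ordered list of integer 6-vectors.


Interval decomposition of M: I[1,3], I[3,6], I[5,5].
HN type (ℓ=5): μ^(1)=19; μ^(2)=15; μ^(3)=3; μ^(4)=-5; μ^(5)=-53

((0, 0, 0, 0, 0, 1); (0, 1, 1, 0, 0, 0); (0, 0, 1, 1, 1, 0); (0, 0, 0, 0, 1, 0); (1, 0, 0, 0, 0, 0))


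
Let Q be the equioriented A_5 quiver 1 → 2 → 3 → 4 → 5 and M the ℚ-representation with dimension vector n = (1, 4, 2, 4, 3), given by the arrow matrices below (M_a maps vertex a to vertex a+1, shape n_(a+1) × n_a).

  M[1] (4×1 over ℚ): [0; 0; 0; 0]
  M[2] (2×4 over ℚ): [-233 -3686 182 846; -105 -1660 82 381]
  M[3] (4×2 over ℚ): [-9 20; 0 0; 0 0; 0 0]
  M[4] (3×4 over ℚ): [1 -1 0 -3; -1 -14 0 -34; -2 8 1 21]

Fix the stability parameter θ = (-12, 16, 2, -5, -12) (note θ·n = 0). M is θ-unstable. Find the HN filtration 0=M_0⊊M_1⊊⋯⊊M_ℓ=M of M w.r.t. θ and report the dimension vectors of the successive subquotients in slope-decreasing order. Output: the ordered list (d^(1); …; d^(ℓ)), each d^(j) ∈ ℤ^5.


Barcode: M ≅ I[1,1], I[2,2]^2, I[2,3], I[2,5], I[4,4], I[4,5]^2. HN layers by μ_θ (6 steps, strictly decreasing):
  μ^(1)=16; μ^(2)=9; μ^(3)=1/4; μ^(4)=-5; μ^(5)=-17/2; μ^(6)=-12

((0, 2, 0, 0, 0); (0, 1, 1, 0, 0); (0, 1, 1, 1, 1); (0, 0, 0, 1, 0); (0, 0, 0, 2, 2); (1, 0, 0, 0, 0))


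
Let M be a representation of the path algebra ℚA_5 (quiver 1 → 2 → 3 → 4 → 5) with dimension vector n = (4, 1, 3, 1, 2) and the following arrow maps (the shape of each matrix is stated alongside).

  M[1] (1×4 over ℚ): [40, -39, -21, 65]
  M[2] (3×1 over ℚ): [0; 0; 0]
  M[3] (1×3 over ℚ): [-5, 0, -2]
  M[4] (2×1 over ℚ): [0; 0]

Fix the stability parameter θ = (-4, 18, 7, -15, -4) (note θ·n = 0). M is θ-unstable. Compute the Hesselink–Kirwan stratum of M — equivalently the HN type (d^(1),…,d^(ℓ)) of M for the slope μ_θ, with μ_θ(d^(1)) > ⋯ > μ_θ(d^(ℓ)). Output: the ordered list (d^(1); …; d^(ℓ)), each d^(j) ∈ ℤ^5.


Via rank(M_{q-1}∘⋯∘M_p): M ≅ I[1,1]^3, I[1,2], I[3,3]^2, I[3,4], I[5,5]^2.
μ_θ-semistable layers: μ^(1)=18; μ^(2)=7; μ^(3)=-4

((0, 1, 0, 0, 0); (0, 0, 2, 0, 0); (4, 0, 1, 1, 2))


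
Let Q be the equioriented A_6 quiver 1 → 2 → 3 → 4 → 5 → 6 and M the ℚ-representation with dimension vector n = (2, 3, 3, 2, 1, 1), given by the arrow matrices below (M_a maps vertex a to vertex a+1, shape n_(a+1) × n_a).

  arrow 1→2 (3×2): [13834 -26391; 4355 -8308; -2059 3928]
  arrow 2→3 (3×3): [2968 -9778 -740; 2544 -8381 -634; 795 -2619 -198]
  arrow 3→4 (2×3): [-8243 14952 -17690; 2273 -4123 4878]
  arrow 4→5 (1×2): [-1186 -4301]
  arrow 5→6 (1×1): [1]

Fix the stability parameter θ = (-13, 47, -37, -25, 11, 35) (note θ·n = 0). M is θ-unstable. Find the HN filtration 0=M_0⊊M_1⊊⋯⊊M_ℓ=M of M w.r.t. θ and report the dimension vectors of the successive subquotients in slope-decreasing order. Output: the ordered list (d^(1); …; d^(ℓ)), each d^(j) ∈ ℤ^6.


Interval decomposition of M: I[1,4], I[1,6], I[2,2], I[3,3].
HN type (ℓ=6): μ^(1)=47; μ^(2)=35; μ^(3)=11; μ^(4)=-5; μ^(5)=-13; μ^(6)=-37

((0, 1, 0, 0, 0, 0); (0, 0, 0, 0, 0, 1); (0, 0, 0, 0, 1, 0); (0, 2, 2, 2, 0, 0); (2, 0, 0, 0, 0, 0); (0, 0, 1, 0, 0, 0))


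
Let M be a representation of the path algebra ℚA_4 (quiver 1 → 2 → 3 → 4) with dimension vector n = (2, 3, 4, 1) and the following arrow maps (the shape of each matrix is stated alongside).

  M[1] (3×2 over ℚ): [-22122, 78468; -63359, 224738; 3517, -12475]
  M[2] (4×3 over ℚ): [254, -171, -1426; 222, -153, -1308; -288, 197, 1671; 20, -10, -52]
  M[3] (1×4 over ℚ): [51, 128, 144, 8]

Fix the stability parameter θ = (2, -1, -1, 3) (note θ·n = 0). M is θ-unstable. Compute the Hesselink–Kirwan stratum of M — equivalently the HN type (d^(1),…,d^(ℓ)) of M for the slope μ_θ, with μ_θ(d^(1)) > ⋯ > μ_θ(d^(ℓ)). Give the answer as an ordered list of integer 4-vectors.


Via rank(M_{q-1}∘⋯∘M_p): M ≅ I[1,3], I[1,4], I[2,2], I[3,3]^2.
μ_θ-semistable layers: μ^(1)=3; μ^(2)=0; μ^(3)=-1

((0, 0, 0, 1); (2, 2, 2, 0); (0, 1, 2, 0))


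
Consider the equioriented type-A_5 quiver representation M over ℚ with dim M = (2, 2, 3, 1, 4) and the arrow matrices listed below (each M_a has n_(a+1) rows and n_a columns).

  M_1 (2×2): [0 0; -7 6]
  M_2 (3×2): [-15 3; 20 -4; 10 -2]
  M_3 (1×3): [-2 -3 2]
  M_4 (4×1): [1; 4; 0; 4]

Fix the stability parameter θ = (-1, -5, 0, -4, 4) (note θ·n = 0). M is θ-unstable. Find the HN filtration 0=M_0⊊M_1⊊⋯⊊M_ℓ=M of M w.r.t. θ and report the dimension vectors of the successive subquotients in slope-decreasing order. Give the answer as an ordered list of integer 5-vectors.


Barcode: M ≅ I[1,1], I[1,5], I[2,2], I[3,3]^2, I[5,5]^3. HN layers by μ_θ (6 steps, strictly decreasing):
  μ^(1)=4; μ^(2)=0; μ^(3)=-1; μ^(4)=-2; μ^(5)=-3; μ^(6)=-5

((0, 0, 0, 0, 4); (0, 0, 2, 0, 0); (1, 0, 0, 0, 0); (0, 0, 1, 1, 0); (1, 1, 0, 0, 0); (0, 1, 0, 0, 0))


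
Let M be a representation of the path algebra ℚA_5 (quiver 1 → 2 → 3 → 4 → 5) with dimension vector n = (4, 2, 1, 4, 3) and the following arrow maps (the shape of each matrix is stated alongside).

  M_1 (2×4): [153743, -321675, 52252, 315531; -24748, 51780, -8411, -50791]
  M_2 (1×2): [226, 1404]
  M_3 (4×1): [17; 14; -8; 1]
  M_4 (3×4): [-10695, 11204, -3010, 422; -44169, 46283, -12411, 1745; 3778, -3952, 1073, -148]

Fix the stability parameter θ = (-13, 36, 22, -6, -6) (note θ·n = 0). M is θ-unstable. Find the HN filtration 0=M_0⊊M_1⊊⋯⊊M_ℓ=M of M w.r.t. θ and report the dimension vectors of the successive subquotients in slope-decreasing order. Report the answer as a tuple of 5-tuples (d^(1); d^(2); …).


Interval decomposition of M: I[1,1]^2, I[1,2], I[1,5], I[4,4], I[4,5]^2.
HN type (ℓ=4): μ^(1)=36; μ^(2)=23/2; μ^(3)=-6; μ^(4)=-13

((0, 1, 0, 0, 0); (0, 1, 1, 1, 1); (0, 0, 0, 3, 2); (4, 0, 0, 0, 0))


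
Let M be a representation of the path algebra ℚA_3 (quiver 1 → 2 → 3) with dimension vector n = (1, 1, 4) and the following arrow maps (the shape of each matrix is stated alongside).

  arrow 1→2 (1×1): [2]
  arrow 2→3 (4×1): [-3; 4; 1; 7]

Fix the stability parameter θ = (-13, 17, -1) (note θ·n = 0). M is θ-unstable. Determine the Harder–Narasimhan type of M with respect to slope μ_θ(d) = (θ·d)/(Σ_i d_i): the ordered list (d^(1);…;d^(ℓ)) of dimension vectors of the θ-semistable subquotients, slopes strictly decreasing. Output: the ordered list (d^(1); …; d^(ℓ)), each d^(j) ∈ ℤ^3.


Via rank(M_{q-1}∘⋯∘M_p): M ≅ I[1,3], I[3,3]^3.
μ_θ-semistable layers: μ^(1)=8; μ^(2)=-1; μ^(3)=-13

((0, 1, 1); (0, 0, 3); (1, 0, 0))


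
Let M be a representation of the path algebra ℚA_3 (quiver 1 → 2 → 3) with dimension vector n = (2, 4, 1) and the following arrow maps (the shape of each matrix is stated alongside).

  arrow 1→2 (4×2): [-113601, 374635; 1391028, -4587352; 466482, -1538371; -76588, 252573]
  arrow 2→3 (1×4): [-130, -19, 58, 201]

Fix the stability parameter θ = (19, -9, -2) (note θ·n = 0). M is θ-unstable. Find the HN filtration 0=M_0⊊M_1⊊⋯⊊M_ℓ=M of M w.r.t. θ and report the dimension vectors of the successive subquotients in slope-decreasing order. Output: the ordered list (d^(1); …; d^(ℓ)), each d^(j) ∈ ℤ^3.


Via rank(M_{q-1}∘⋯∘M_p): M ≅ I[1,2], I[1,3], I[2,2]^2.
μ_θ-semistable layers: μ^(1)=5; μ^(2)=8/3; μ^(3)=-9

((1, 1, 0); (1, 1, 1); (0, 2, 0))


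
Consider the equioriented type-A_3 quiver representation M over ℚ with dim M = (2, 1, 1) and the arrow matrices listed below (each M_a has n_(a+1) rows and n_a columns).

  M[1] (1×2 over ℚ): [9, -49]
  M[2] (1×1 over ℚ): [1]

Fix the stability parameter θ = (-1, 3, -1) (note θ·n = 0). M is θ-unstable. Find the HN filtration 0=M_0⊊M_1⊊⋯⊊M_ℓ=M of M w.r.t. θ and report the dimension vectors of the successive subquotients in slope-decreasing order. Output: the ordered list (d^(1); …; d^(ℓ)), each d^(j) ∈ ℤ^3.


Interval decomposition of M: I[1,1], I[1,3].
HN type (ℓ=2): μ^(1)=1; μ^(2)=-1

((0, 1, 1); (2, 0, 0))


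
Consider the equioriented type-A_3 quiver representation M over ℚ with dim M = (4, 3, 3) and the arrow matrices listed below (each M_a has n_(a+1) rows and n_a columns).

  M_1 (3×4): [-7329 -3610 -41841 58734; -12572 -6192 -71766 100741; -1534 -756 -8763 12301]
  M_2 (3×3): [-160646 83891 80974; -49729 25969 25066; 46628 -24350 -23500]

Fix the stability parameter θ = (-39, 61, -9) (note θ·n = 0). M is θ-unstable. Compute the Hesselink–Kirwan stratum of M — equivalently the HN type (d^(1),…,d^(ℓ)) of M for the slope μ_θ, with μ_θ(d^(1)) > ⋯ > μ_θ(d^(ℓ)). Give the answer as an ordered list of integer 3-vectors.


Interval decomposition of M: I[1,1], I[1,2], I[1,3]^2, I[3,3].
HN type (ℓ=4): μ^(1)=61; μ^(2)=26; μ^(3)=-9; μ^(4)=-39

((0, 1, 0); (0, 2, 2); (0, 0, 1); (4, 0, 0))


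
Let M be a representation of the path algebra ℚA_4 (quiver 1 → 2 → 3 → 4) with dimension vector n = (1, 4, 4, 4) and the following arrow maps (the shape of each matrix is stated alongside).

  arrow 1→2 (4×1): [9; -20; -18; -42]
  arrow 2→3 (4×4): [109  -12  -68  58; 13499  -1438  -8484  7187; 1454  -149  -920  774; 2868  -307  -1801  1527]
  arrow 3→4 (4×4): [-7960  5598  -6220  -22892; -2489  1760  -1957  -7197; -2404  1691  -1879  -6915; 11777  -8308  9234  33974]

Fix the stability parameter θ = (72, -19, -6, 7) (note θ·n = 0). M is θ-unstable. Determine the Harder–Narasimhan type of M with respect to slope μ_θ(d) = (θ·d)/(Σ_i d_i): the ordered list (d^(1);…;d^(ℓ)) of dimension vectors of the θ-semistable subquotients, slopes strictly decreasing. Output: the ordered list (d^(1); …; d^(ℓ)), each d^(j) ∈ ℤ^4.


Barcode: M ≅ I[1,4], I[2,3], I[2,4]^2, I[4,4]. HN layers by μ_θ (4 steps, strictly decreasing):
  μ^(1)=27/2; μ^(2)=7; μ^(3)=-6; μ^(4)=-19

((1, 1, 1, 1); (0, 0, 0, 3); (0, 0, 3, 0); (0, 3, 0, 0))


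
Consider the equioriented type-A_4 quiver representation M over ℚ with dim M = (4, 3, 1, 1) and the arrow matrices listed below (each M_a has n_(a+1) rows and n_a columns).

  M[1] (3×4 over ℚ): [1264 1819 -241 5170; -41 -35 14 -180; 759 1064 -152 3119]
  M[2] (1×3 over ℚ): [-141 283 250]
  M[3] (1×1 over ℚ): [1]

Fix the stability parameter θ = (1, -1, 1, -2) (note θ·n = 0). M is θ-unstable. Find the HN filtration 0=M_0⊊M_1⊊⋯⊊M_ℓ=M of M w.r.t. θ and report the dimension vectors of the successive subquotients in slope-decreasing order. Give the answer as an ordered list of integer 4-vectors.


Barcode: M ≅ I[1,1], I[1,2]^2, I[1,4]. HN layers by μ_θ (3 steps, strictly decreasing):
  μ^(1)=1; μ^(2)=0; μ^(3)=-1/4

((1, 0, 0, 0); (2, 2, 0, 0); (1, 1, 1, 1))


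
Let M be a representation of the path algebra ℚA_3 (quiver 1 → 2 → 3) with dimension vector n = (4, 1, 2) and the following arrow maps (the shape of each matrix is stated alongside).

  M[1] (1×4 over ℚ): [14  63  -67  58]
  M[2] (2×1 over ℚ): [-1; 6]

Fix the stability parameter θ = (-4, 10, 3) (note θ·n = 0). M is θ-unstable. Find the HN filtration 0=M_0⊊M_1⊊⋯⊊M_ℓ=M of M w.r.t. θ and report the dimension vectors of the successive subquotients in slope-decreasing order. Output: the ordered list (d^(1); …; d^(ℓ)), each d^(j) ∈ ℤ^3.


Via rank(M_{q-1}∘⋯∘M_p): M ≅ I[1,1]^3, I[1,3], I[3,3].
μ_θ-semistable layers: μ^(1)=13/2; μ^(2)=3; μ^(3)=-4

((0, 1, 1); (0, 0, 1); (4, 0, 0))


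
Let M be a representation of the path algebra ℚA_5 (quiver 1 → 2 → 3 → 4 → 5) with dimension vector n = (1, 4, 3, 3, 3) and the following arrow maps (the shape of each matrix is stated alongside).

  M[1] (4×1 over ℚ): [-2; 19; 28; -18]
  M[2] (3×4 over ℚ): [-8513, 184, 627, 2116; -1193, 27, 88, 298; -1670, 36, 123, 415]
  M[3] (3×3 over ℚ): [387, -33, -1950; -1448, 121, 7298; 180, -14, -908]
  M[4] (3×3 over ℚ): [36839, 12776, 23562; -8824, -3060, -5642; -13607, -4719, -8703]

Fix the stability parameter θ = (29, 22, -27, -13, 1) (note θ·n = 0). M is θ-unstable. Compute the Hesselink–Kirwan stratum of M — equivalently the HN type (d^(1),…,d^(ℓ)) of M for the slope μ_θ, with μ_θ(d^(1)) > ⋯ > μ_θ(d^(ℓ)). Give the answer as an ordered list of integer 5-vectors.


Interval decomposition of M: I[1,5], I[2,2], I[2,3], I[2,5], I[4,5].
HN type (ℓ=6): μ^(1)=22; μ^(2)=12/5; μ^(3)=1; μ^(4)=-5/2; μ^(5)=-6; μ^(6)=-13

((0, 1, 0, 0, 0); (1, 1, 1, 1, 1); (0, 0, 0, 0, 2); (0, 1, 1, 0, 0); (0, 1, 1, 1, 0); (0, 0, 0, 1, 0))


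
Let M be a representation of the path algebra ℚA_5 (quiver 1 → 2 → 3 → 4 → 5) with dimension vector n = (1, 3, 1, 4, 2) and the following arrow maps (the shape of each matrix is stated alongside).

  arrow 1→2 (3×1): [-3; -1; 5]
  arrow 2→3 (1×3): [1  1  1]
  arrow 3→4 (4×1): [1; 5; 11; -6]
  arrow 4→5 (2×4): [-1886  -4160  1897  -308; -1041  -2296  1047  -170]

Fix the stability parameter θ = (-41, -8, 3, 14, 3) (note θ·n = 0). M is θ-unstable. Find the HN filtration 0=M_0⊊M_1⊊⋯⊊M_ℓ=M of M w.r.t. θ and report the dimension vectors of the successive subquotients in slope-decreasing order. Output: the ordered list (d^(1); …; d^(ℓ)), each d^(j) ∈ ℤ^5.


Barcode: M ≅ I[1,5], I[2,2]^2, I[4,4]^2, I[4,5]. HN layers by μ_θ (5 steps, strictly decreasing):
  μ^(1)=14; μ^(2)=17/2; μ^(3)=3; μ^(4)=-8; μ^(5)=-41

((0, 0, 0, 2, 0); (0, 0, 0, 2, 2); (0, 0, 1, 0, 0); (0, 3, 0, 0, 0); (1, 0, 0, 0, 0))


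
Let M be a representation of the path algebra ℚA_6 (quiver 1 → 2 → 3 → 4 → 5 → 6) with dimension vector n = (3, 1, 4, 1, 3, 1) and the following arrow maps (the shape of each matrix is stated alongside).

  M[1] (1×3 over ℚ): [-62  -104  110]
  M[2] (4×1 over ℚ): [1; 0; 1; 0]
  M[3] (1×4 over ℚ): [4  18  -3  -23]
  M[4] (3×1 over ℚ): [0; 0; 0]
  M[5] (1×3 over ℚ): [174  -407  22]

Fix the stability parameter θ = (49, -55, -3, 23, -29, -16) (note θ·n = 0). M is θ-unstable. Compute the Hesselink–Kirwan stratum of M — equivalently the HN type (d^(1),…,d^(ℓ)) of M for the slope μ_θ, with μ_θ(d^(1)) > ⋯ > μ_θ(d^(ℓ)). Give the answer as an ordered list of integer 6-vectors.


Via rank(M_{q-1}∘⋯∘M_p): M ≅ I[1,1]^2, I[1,4], I[3,3]^3, I[5,5]^2, I[5,6].
μ_θ-semistable layers: μ^(1)=49; μ^(2)=23; μ^(3)=-3; μ^(4)=-16; μ^(5)=-29

((2, 0, 0, 0, 0, 0); (0, 0, 0, 1, 0, 0); (1, 1, 4, 0, 0, 0); (0, 0, 0, 0, 0, 1); (0, 0, 0, 0, 3, 0))


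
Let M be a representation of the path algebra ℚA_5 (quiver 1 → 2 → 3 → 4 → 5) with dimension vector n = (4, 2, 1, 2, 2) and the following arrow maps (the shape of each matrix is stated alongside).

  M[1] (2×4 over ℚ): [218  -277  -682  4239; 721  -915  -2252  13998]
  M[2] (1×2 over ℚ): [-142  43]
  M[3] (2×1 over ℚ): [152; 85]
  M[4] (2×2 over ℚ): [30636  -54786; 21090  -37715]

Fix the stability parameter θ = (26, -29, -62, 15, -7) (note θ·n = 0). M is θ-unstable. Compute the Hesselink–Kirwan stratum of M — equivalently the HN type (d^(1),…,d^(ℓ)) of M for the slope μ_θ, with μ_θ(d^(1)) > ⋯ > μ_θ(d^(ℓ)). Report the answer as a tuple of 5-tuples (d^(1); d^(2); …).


Interval decomposition of M: I[1,1]^2, I[1,2], I[1,5], I[4,4], I[5,5].
HN type (ℓ=6): μ^(1)=26; μ^(2)=15; μ^(3)=4; μ^(4)=-3/2; μ^(5)=-7; μ^(6)=-65/3

((2, 0, 0, 0, 0); (0, 0, 0, 1, 0); (0, 0, 0, 1, 1); (1, 1, 0, 0, 0); (0, 0, 0, 0, 1); (1, 1, 1, 0, 0))


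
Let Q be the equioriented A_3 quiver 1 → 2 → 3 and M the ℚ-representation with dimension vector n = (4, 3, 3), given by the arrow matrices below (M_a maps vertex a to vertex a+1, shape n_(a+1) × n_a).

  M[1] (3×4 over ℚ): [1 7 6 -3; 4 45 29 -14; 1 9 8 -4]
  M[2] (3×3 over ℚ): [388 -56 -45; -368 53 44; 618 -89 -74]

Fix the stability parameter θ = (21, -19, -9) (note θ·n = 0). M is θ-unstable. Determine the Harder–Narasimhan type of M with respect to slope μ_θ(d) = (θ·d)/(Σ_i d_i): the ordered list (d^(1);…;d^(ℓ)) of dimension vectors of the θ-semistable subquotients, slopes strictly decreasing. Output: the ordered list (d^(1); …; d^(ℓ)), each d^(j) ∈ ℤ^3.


Barcode: M ≅ I[1,1], I[1,3]^3. HN layers by μ_θ (2 steps, strictly decreasing):
  μ^(1)=21; μ^(2)=-7/3

((1, 0, 0); (3, 3, 3))


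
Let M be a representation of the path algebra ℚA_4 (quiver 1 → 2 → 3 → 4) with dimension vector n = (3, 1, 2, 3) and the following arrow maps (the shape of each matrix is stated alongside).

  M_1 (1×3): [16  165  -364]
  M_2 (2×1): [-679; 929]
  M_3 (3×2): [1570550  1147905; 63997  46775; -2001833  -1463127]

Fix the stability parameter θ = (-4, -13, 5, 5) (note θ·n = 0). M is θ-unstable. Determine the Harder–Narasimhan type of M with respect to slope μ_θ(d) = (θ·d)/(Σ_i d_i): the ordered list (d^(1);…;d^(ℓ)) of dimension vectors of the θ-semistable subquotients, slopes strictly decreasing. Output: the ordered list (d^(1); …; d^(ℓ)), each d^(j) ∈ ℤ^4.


Via rank(M_{q-1}∘⋯∘M_p): M ≅ I[1,1]^2, I[1,4], I[3,4], I[4,4].
μ_θ-semistable layers: μ^(1)=5; μ^(2)=-4; μ^(3)=-17/2

((0, 0, 2, 3); (2, 0, 0, 0); (1, 1, 0, 0))


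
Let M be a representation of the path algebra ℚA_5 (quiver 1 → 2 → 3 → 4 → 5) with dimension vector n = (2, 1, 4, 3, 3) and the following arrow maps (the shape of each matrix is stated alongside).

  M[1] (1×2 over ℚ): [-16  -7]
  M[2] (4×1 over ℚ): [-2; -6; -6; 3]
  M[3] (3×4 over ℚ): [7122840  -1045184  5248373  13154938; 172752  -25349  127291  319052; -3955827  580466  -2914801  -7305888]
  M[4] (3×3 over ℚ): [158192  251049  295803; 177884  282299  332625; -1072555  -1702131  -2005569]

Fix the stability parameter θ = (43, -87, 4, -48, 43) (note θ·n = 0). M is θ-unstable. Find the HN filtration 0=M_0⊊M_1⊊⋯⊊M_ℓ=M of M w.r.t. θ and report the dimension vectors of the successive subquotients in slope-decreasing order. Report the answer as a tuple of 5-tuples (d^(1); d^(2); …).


Via rank(M_{q-1}∘⋯∘M_p): M ≅ I[1,1], I[1,3], I[3,4], I[3,5]^2, I[5,5].
μ_θ-semistable layers: μ^(1)=43; μ^(2)=4; μ^(3)=-22

((1, 0, 0, 0, 3); (0, 0, 1, 0, 0); (1, 1, 3, 3, 0))


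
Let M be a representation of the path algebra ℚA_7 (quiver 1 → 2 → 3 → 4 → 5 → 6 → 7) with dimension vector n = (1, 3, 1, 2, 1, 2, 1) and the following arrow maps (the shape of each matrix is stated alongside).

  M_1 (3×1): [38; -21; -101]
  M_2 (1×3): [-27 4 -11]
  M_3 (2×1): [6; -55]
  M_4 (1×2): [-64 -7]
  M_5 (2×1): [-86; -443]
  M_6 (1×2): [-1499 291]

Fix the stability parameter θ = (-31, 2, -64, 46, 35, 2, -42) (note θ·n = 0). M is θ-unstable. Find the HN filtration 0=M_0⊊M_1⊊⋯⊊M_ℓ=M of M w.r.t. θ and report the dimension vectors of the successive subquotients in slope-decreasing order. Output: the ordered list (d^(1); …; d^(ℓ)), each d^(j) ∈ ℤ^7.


Interval decomposition of M: I[1,7], I[2,2]^2, I[4,4], I[6,6].
HN type (ℓ=4): μ^(1)=46; μ^(2)=41/4; μ^(3)=2; μ^(4)=-31

((0, 0, 0, 1, 0, 0, 0); (0, 0, 0, 1, 1, 1, 1); (0, 2, 0, 0, 0, 1, 0); (1, 1, 1, 0, 0, 0, 0))


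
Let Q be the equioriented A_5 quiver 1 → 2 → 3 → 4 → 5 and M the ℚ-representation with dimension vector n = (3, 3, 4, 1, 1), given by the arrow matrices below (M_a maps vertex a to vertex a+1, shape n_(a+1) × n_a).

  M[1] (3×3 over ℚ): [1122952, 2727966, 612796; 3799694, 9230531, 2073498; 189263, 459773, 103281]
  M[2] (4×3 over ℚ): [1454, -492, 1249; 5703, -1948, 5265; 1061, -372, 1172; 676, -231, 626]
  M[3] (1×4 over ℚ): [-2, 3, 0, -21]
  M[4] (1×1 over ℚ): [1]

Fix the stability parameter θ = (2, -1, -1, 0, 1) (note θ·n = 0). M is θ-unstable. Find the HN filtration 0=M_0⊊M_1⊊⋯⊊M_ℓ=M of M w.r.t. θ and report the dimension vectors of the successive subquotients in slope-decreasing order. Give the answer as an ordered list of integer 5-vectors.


Via rank(M_{q-1}∘⋯∘M_p): M ≅ I[1,3]^2, I[1,5], I[3,3].
μ_θ-semistable layers: μ^(1)=1; μ^(2)=0; μ^(3)=-1

((0, 0, 0, 0, 1); (3, 3, 3, 1, 0); (0, 0, 1, 0, 0))


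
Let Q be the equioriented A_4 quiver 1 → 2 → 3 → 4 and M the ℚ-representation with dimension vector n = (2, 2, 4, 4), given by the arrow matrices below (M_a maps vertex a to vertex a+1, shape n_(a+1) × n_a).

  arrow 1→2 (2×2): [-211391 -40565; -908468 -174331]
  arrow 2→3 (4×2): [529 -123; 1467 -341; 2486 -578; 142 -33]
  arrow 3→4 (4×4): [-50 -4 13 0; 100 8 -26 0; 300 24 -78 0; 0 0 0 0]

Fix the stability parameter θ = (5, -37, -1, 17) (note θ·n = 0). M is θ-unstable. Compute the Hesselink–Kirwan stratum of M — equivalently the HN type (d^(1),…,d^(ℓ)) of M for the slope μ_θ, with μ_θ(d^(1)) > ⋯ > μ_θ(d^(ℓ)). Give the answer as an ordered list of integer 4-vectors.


Barcode: M ≅ I[1,3]^2, I[3,3], I[3,4], I[4,4]^3. HN layers by μ_θ (3 steps, strictly decreasing):
  μ^(1)=17; μ^(2)=-1; μ^(3)=-16

((0, 0, 0, 4); (0, 0, 4, 0); (2, 2, 0, 0))


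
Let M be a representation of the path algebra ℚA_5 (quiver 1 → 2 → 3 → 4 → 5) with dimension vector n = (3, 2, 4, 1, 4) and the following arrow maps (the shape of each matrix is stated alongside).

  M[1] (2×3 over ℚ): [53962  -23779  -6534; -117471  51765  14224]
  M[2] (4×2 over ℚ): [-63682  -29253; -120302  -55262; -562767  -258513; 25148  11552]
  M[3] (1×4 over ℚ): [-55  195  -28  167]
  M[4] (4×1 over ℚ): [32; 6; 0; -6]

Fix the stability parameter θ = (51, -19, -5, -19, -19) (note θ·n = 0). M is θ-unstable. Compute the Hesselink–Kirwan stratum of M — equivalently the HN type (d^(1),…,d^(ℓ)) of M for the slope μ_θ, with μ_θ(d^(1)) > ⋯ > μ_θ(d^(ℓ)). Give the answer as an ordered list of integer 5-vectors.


Via rank(M_{q-1}∘⋯∘M_p): M ≅ I[1,1], I[1,3], I[1,5], I[3,3]^2, I[5,5]^3.
μ_θ-semistable layers: μ^(1)=51; μ^(2)=9; μ^(3)=-11/5; μ^(4)=-5; μ^(5)=-19

((1, 0, 0, 0, 0); (1, 1, 1, 0, 0); (1, 1, 1, 1, 1); (0, 0, 2, 0, 0); (0, 0, 0, 0, 3))


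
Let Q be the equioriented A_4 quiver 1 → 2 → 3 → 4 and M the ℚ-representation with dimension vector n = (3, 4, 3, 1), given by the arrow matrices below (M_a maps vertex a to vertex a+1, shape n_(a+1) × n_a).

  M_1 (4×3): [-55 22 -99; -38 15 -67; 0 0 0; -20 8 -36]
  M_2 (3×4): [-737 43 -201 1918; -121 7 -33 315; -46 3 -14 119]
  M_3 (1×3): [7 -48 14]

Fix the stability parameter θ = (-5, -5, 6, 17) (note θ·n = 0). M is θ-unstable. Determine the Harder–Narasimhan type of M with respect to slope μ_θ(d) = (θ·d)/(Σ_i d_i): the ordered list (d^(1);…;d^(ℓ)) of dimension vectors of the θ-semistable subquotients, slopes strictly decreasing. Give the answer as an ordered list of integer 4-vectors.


Barcode: M ≅ I[1,1], I[1,3], I[1,4], I[2,2], I[2,3]. HN layers by μ_θ (3 steps, strictly decreasing):
  μ^(1)=17; μ^(2)=6; μ^(3)=-5

((0, 0, 0, 1); (0, 0, 3, 0); (3, 4, 0, 0))


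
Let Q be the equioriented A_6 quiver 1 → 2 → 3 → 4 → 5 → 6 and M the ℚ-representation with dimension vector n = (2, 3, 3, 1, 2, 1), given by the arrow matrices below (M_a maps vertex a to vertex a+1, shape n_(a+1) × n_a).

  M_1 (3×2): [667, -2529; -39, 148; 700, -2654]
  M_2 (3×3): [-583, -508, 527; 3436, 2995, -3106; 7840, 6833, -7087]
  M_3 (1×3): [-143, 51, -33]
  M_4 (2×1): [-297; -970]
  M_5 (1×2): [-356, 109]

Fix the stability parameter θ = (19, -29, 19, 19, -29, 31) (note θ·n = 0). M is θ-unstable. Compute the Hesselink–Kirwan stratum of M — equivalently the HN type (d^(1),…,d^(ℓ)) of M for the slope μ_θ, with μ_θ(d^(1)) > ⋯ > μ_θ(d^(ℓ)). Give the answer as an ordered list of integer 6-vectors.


Interval decomposition of M: I[1,3], I[1,6], I[2,3], I[5,5].
HN type (ℓ=5): μ^(1)=31; μ^(2)=19; μ^(3)=3; μ^(4)=-5; μ^(5)=-29

((0, 0, 0, 0, 0, 1); (0, 0, 2, 0, 0, 0); (0, 0, 1, 1, 1, 0); (2, 2, 0, 0, 0, 0); (0, 1, 0, 0, 1, 0))


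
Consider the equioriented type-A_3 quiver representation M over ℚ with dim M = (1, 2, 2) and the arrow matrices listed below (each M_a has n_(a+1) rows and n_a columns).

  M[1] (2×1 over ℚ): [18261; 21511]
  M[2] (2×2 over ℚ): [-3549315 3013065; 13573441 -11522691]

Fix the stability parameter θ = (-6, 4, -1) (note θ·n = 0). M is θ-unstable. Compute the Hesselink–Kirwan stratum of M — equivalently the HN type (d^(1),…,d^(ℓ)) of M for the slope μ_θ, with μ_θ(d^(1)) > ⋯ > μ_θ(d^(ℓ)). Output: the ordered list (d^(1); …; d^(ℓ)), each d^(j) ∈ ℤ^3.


Interval decomposition of M: I[1,2], I[2,3], I[3,3].
HN type (ℓ=4): μ^(1)=4; μ^(2)=3/2; μ^(3)=-1; μ^(4)=-6

((0, 1, 0); (0, 1, 1); (0, 0, 1); (1, 0, 0))


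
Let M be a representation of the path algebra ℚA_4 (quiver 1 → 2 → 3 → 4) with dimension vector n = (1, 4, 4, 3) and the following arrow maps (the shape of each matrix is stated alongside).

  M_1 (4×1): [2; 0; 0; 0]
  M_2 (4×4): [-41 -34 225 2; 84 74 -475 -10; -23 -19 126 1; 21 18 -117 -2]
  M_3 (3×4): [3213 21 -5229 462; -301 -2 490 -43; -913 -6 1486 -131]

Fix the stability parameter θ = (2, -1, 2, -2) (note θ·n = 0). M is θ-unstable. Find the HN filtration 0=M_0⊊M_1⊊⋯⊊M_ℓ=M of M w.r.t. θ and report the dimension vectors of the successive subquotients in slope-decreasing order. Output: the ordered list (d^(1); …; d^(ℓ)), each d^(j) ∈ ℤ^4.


Barcode: M ≅ I[1,3], I[2,2], I[2,3], I[2,4], I[3,4], I[4,4]. HN layers by μ_θ (5 steps, strictly decreasing):
  μ^(1)=2; μ^(2)=1/2; μ^(3)=0; μ^(4)=-1; μ^(5)=-2

((0, 0, 2, 0); (1, 1, 0, 0); (0, 0, 2, 2); (0, 3, 0, 0); (0, 0, 0, 1))


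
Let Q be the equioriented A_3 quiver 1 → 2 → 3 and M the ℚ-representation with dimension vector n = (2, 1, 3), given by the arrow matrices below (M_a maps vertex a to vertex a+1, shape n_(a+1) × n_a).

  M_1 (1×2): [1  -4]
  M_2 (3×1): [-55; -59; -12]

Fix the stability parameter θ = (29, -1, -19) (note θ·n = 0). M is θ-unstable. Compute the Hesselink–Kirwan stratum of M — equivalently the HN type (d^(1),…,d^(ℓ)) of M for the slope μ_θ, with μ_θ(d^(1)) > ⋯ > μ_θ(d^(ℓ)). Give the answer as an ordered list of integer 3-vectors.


Interval decomposition of M: I[1,1], I[1,3], I[3,3]^2.
HN type (ℓ=3): μ^(1)=29; μ^(2)=3; μ^(3)=-19

((1, 0, 0); (1, 1, 1); (0, 0, 2))


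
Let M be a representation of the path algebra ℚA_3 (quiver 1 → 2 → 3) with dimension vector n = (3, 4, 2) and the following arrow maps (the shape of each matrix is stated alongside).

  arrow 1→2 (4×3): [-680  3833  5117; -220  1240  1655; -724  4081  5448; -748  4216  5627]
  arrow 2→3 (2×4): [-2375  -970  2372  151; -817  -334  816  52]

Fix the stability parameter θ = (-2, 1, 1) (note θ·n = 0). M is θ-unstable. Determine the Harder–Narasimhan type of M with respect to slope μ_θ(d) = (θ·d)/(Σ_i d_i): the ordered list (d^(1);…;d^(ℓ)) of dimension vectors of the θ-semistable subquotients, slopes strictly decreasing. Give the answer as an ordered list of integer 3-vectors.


Barcode: M ≅ I[1,1], I[1,3]^2, I[2,2]^2. HN layers by μ_θ (2 steps, strictly decreasing):
  μ^(1)=1; μ^(2)=-2

((0, 4, 2); (3, 0, 0))


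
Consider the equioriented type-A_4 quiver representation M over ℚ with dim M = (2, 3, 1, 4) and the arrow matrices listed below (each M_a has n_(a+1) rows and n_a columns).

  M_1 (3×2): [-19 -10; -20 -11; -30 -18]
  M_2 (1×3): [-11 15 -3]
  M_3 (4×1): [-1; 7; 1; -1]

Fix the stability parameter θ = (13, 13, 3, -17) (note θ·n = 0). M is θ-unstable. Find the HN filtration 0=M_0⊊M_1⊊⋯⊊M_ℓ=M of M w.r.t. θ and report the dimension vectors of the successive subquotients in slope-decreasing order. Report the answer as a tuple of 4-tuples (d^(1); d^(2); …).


Barcode: M ≅ I[1,2], I[1,4], I[2,2], I[4,4]^3. HN layers by μ_θ (3 steps, strictly decreasing):
  μ^(1)=13; μ^(2)=3; μ^(3)=-17

((1, 2, 0, 0); (1, 1, 1, 1); (0, 0, 0, 3))


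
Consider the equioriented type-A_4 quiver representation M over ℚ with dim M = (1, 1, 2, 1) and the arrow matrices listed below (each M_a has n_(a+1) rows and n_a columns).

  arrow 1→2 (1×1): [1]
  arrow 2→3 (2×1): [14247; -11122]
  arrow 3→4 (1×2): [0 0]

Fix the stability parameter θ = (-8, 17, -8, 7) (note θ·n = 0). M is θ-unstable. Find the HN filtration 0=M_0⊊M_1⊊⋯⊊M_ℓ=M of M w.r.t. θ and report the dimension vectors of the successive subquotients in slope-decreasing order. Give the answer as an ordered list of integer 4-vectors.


Barcode: M ≅ I[1,3], I[3,3], I[4,4]. HN layers by μ_θ (3 steps, strictly decreasing):
  μ^(1)=7; μ^(2)=9/2; μ^(3)=-8

((0, 0, 0, 1); (0, 1, 1, 0); (1, 0, 1, 0))
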